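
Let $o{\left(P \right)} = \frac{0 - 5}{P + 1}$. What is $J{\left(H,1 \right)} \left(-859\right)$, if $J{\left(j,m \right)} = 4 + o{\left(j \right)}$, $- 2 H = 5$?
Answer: $- \frac{18898}{3} \approx -6299.3$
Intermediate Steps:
$H = - \frac{5}{2}$ ($H = \left(- \frac{1}{2}\right) 5 = - \frac{5}{2} \approx -2.5$)
$o{\left(P \right)} = - \frac{5}{1 + P}$
$J{\left(j,m \right)} = 4 - \frac{5}{1 + j}$
$J{\left(H,1 \right)} \left(-859\right) = \frac{-1 + 4 \left(- \frac{5}{2}\right)}{1 - \frac{5}{2}} \left(-859\right) = \frac{-1 - 10}{- \frac{3}{2}} \left(-859\right) = \left(- \frac{2}{3}\right) \left(-11\right) \left(-859\right) = \frac{22}{3} \left(-859\right) = - \frac{18898}{3}$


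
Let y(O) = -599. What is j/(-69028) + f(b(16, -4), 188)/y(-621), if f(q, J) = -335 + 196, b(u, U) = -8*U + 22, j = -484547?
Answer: 299838545/41347772 ≈ 7.2516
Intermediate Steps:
b(u, U) = 22 - 8*U
f(q, J) = -139
j/(-69028) + f(b(16, -4), 188)/y(-621) = -484547/(-69028) - 139/(-599) = -484547*(-1/69028) - 139*(-1/599) = 484547/69028 + 139/599 = 299838545/41347772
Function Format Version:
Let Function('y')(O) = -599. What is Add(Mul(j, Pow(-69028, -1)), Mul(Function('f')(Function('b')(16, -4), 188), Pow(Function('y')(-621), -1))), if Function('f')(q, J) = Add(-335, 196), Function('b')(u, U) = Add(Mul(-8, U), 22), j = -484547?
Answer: Rational(299838545, 41347772) ≈ 7.2516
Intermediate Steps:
Function('b')(u, U) = Add(22, Mul(-8, U))
Function('f')(q, J) = -139
Add(Mul(j, Pow(-69028, -1)), Mul(Function('f')(Function('b')(16, -4), 188), Pow(Function('y')(-621), -1))) = Add(Mul(-484547, Pow(-69028, -1)), Mul(-139, Pow(-599, -1))) = Add(Mul(-484547, Rational(-1, 69028)), Mul(-139, Rational(-1, 599))) = Add(Rational(484547, 69028), Rational(139, 599)) = Rational(299838545, 41347772)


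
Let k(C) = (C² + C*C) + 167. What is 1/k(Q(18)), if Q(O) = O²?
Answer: 1/210119 ≈ 4.7592e-6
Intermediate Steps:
k(C) = 167 + 2*C² (k(C) = (C² + C²) + 167 = 2*C² + 167 = 167 + 2*C²)
1/k(Q(18)) = 1/(167 + 2*(18²)²) = 1/(167 + 2*324²) = 1/(167 + 2*104976) = 1/(167 + 209952) = 1/210119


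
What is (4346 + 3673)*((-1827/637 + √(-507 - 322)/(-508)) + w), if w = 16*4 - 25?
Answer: 26366472/91 - 8019*I*√829/508 ≈ 2.8974e+5 - 454.5*I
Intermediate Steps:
w = 39 (w = 64 - 25 = 39)
(4346 + 3673)*((-1827/637 + √(-507 - 322)/(-508)) + w) = (4346 + 3673)*((-1827/637 + √(-507 - 322)/(-508)) + 39) = 8019*((-1827*1/637 + √(-829)*(-1/508)) + 39) = 8019*((-261/91 + (I*√829)*(-1/508)) + 39) = 8019*((-261/91 - I*√829/508) + 39) = 8019*(3288/91 - I*√829/508) = 26366472/91 - 8019*I*√829/508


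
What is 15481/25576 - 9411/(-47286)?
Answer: 162121717/201564456 ≈ 0.80432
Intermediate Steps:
15481/25576 - 9411/(-47286) = 15481*(1/25576) - 9411*(-1/47286) = 15481/25576 + 3137/15762 = 162121717/201564456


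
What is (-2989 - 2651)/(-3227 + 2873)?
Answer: 940/59 ≈ 15.932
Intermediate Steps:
(-2989 - 2651)/(-3227 + 2873) = -5640/(-354) = -5640*(-1/354) = 940/59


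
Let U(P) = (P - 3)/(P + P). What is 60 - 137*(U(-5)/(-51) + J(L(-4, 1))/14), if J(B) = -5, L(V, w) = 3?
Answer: 396547/3570 ≈ 111.08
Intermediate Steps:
U(P) = (-3 + P)/(2*P) (U(P) = (-3 + P)/((2*P)) = (-3 + P)*(1/(2*P)) = (-3 + P)/(2*P))
60 - 137*(U(-5)/(-51) + J(L(-4, 1))/14) = 60 - 137*(((1/2)*(-3 - 5)/(-5))/(-51) - 5/14) = 60 - 137*(((1/2)*(-1/5)*(-8))*(-1/51) - 5*1/14) = 60 - 137*((4/5)*(-1/51) - 5/14) = 60 - 137*(-4/255 - 5/14) = 60 - 137*(-1331/3570) = 60 + 182347/3570 = 396547/3570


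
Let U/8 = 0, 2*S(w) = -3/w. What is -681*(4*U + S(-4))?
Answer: -2043/8 ≈ -255.38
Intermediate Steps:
S(w) = -3/(2*w) (S(w) = (-3/w)/2 = -3/(2*w))
U = 0 (U = 8*0 = 0)
-681*(4*U + S(-4)) = -681*(4*0 - 3/2/(-4)) = -681*(0 - 3/2*(-¼)) = -681*(0 + 3/8) = -681*3/8 = -2043/8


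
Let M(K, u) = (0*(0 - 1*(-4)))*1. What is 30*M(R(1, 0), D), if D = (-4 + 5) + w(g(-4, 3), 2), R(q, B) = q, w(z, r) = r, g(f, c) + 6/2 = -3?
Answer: 0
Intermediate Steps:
g(f, c) = -6 (g(f, c) = -3 - 3 = -6)
D = 3 (D = (-4 + 5) + 2 = 1 + 2 = 3)
M(K, u) = 0 (M(K, u) = (0*(0 + 4))*1 = (0*4)*1 = 0*1 = 0)
30*M(R(1, 0), D) = 30*0 = 0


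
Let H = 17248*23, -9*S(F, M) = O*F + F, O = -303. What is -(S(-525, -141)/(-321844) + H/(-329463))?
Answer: 60936381163/53017844886 ≈ 1.1494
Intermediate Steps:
S(F, M) = 302*F/9 (S(F, M) = -(-303*F + F)/9 = -(-302)*F/9 = 302*F/9)
H = 396704
-(S(-525, -141)/(-321844) + H/(-329463)) = -(((302/9)*(-525))/(-321844) + 396704/(-329463)) = -(-52850/3*(-1/321844) + 396704*(-1/329463)) = -(26425/482766 - 396704/329463) = -1*(-60936381163/53017844886) = 60936381163/53017844886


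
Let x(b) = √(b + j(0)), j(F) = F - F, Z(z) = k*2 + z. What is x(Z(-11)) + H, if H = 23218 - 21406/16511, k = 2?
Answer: 34848272/1501 + I*√7 ≈ 23217.0 + 2.6458*I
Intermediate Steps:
Z(z) = 4 + z (Z(z) = 2*2 + z = 4 + z)
j(F) = 0
x(b) = √b (x(b) = √(b + 0) = √b)
H = 34848272/1501 (H = 23218 - 21406*1/16511 = 23218 - 1946/1501 = 34848272/1501 ≈ 23217.)
x(Z(-11)) + H = √(4 - 11) + 34848272/1501 = √(-7) + 34848272/1501 = I*√7 + 34848272/1501 = 34848272/1501 + I*√7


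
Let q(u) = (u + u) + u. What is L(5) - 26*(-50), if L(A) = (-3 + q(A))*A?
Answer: 1360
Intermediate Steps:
q(u) = 3*u (q(u) = 2*u + u = 3*u)
L(A) = A*(-3 + 3*A) (L(A) = (-3 + 3*A)*A = A*(-3 + 3*A))
L(5) - 26*(-50) = 3*5*(-1 + 5) - 26*(-50) = 3*5*4 + 1300 = 60 + 1300 = 1360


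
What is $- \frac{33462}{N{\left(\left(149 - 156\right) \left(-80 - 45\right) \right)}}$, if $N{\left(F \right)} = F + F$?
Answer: $- \frac{16731}{875} \approx -19.121$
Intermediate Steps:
$N{\left(F \right)} = 2 F$
$- \frac{33462}{N{\left(\left(149 - 156\right) \left(-80 - 45\right) \right)}} = - \frac{33462}{2 \left(149 - 156\right) \left(-80 - 45\right)} = - \frac{33462}{2 \left(\left(-7\right) \left(-125\right)\right)} = - \frac{33462}{2 \cdot 875} = - \frac{33462}{1750} = \left(-33462\right) \frac{1}{1750} = - \frac{16731}{875}$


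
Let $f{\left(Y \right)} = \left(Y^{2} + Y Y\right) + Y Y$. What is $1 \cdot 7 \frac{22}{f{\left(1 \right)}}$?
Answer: $\frac{154}{3} \approx 51.333$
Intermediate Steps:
$f{\left(Y \right)} = 3 Y^{2}$ ($f{\left(Y \right)} = \left(Y^{2} + Y^{2}\right) + Y^{2} = 2 Y^{2} + Y^{2} = 3 Y^{2}$)
$1 \cdot 7 \frac{22}{f{\left(1 \right)}} = 1 \cdot 7 \frac{22}{3 \cdot 1^{2}} = 7 \frac{22}{3 \cdot 1} = 7 \cdot \frac{22}{3} = \frac{154}{3}$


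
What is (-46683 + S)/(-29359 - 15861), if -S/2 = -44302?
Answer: -41921/45220 ≈ -0.92705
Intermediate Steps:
S = 88604 (S = -2*(-44302) = 88604)
(-46683 + S)/(-29359 - 15861) = (-46683 + 88604)/(-29359 - 15861) = 41921/(-45220) = 41921*(-1/45220) = -41921/45220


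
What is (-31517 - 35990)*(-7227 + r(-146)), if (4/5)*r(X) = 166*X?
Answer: 2532997654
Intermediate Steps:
r(X) = 415*X/2 (r(X) = 5*(166*X)/4 = 415*X/2)
(-31517 - 35990)*(-7227 + r(-146)) = (-31517 - 35990)*(-7227 + (415/2)*(-146)) = -67507*(-7227 - 30295) = -67507*(-37522) = 2532997654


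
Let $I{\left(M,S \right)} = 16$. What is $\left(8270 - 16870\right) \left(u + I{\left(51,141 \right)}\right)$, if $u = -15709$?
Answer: $134959800$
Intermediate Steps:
$\left(8270 - 16870\right) \left(u + I{\left(51,141 \right)}\right) = \left(8270 - 16870\right) \left(-15709 + 16\right) = \left(8270 - 16870\right) \left(-15693\right) = \left(-8600\right) \left(-15693\right) = 134959800$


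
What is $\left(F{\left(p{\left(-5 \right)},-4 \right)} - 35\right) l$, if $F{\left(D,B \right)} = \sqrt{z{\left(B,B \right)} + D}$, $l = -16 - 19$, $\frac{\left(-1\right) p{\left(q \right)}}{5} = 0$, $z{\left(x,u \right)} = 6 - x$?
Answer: $1225 - 35 \sqrt{10} \approx 1114.3$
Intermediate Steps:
$p{\left(q \right)} = 0$ ($p{\left(q \right)} = \left(-5\right) 0 = 0$)
$l = -35$
$F{\left(D,B \right)} = \sqrt{6 + D - B}$ ($F{\left(D,B \right)} = \sqrt{\left(6 - B\right) + D} = \sqrt{6 + D - B}$)
$\left(F{\left(p{\left(-5 \right)},-4 \right)} - 35\right) l = \left(\sqrt{6 + 0 - -4} - 35\right) \left(-35\right) = \left(\sqrt{6 + 0 + 4} - 35\right) \left(-35\right) = \left(\sqrt{10} - 35\right) \left(-35\right) = \left(-35 + \sqrt{10}\right) \left(-35\right) = 1225 - 35 \sqrt{10}$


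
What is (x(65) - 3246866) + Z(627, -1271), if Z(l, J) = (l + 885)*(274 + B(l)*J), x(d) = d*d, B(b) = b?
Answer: -1207766857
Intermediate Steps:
x(d) = d²
Z(l, J) = (274 + J*l)*(885 + l) (Z(l, J) = (l + 885)*(274 + l*J) = (885 + l)*(274 + J*l) = (274 + J*l)*(885 + l))
(x(65) - 3246866) + Z(627, -1271) = (65² - 3246866) + (242490 + 274*627 - 1271*627² + 885*(-1271)*627) = (4225 - 3246866) + (242490 + 171798 - 1271*393129 - 705271545) = -3242641 + (242490 + 171798 - 499666959 - 705271545) = -3242641 - 1204524216 = -1207766857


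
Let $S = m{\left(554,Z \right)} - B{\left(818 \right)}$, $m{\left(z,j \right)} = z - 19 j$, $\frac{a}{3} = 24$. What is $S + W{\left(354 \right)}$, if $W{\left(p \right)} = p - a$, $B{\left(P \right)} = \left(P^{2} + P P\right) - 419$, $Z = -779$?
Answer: $-1322192$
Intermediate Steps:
$a = 72$ ($a = 3 \cdot 24 = 72$)
$B{\left(P \right)} = -419 + 2 P^{2}$ ($B{\left(P \right)} = \left(P^{2} + P^{2}\right) - 419 = 2 P^{2} - 419 = -419 + 2 P^{2}$)
$W{\left(p \right)} = -72 + p$ ($W{\left(p \right)} = p - 72 = -72 + p$)
$S = -1322474$ ($S = \left(554 - -14801\right) - \left(-419 + 2 \cdot 818^{2}\right) = \left(554 + 14801\right) - \left(-419 + 2 \cdot 669124\right) = 15355 - \left(-419 + 1338248\right) = 15355 - 1337829 = -1322474$)
$S + W{\left(354 \right)} = -1322474 + \left(-72 + 354\right) = -1322474 + 282 = -1322192$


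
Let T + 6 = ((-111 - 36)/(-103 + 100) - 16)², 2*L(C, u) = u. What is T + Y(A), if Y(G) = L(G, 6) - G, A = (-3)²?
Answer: 1077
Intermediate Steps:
L(C, u) = u/2
T = 1083 (T = -6 + ((-111 - 36)/(-103 + 100) - 16)² = -6 + (-147/(-3) - 16)² = -6 + (-147*(-⅓) - 16)² = -6 + (49 - 16)² = -6 + 33² = -6 + 1089 = 1083)
A = 9
Y(G) = 3 - G (Y(G) = (½)*6 - G = 3 - G)
T + Y(A) = 1083 + (3 - 1*9) = 1083 + (3 - 9) = 1083 - 6 = 1077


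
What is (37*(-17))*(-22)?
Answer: 13838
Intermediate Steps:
(37*(-17))*(-22) = -629*(-22) = 13838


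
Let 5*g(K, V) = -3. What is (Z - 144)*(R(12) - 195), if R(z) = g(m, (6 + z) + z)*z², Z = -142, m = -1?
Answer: 402402/5 ≈ 80480.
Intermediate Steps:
g(K, V) = -⅗ (g(K, V) = (⅕)*(-3) = -⅗)
R(z) = -3*z²/5
(Z - 144)*(R(12) - 195) = (-142 - 144)*(-⅗*12² - 195) = -286*(-⅗*144 - 195) = -286*(-432/5 - 195) = -286*(-1407/5) = 402402/5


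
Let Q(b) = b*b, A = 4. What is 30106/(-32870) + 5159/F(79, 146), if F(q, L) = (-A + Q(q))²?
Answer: -7603629296/8302912695 ≈ -0.91578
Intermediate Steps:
Q(b) = b²
F(q, L) = (-4 + q²)² (F(q, L) = (-1*4 + q²)² = (-4 + q²)²)
30106/(-32870) + 5159/F(79, 146) = 30106/(-32870) + 5159/((-4 + 79²)²) = 30106*(-1/32870) + 5159/((-4 + 6241)²) = -15053/16435 + 5159/(6237²) = -15053/16435 + 5159/38900169 = -15053/16435 + 5159*(1/38900169) = -15053/16435 + 67/505197 = -7603629296/8302912695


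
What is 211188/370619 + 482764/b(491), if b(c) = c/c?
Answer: 178921722104/370619 ≈ 4.8276e+5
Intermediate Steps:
b(c) = 1
211188/370619 + 482764/b(491) = 211188/370619 + 482764/1 = 211188*(1/370619) + 482764*1 = 211188/370619 + 482764 = 178921722104/370619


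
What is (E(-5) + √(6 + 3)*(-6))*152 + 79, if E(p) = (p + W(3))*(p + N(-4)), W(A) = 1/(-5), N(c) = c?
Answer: 22283/5 ≈ 4456.6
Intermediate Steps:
W(A) = -⅕
E(p) = (-4 + p)*(-⅕ + p) (E(p) = (p - ⅕)*(p - 4) = (-⅕ + p)*(-4 + p) = (-4 + p)*(-⅕ + p))
(E(-5) + √(6 + 3)*(-6))*152 + 79 = ((⅘ + (-5)² - 21/5*(-5)) + √(6 + 3)*(-6))*152 + 79 = ((⅘ + 25 + 21) + √9*(-6))*152 + 79 = (234/5 + 3*(-6))*152 + 79 = (234/5 - 18)*152 + 79 = (144/5)*152 + 79 = 21888/5 + 79 = 22283/5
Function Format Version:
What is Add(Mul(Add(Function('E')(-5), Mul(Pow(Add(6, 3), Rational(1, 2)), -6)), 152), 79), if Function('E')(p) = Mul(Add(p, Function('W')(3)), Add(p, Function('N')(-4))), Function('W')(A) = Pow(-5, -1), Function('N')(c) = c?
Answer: Rational(22283, 5) ≈ 4456.6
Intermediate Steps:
Function('W')(A) = Rational(-1, 5)
Function('E')(p) = Mul(Add(-4, p), Add(Rational(-1, 5), p)) (Function('E')(p) = Mul(Add(p, Rational(-1, 5)), Add(p, -4)) = Mul(Add(Rational(-1, 5), p), Add(-4, p)) = Mul(Add(-4, p), Add(Rational(-1, 5), p)))
Add(Mul(Add(Function('E')(-5), Mul(Pow(Add(6, 3), Rational(1, 2)), -6)), 152), 79) = Add(Mul(Add(Add(Rational(4, 5), Pow(-5, 2), Mul(Rational(-21, 5), -5)), Mul(Pow(Add(6, 3), Rational(1, 2)), -6)), 152), 79) = Add(Mul(Add(Add(Rational(4, 5), 25, 21), Mul(Pow(9, Rational(1, 2)), -6)), 152), 79) = Add(Mul(Add(Rational(234, 5), Mul(3, -6)), 152), 79) = Add(Mul(Add(Rational(234, 5), -18), 152), 79) = Add(Mul(Rational(144, 5), 152), 79) = Add(Rational(21888, 5), 79) = Rational(22283, 5)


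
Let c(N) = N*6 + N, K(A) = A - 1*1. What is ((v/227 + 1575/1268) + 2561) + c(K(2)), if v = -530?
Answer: 738848333/287836 ≈ 2566.9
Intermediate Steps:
K(A) = -1 + A (K(A) = A - 1 = -1 + A)
c(N) = 7*N (c(N) = 6*N + N = 7*N)
((v/227 + 1575/1268) + 2561) + c(K(2)) = ((-530/227 + 1575/1268) + 2561) + 7*(-1 + 2) = ((-530*1/227 + 1575*(1/1268)) + 2561) + 7*1 = ((-530/227 + 1575/1268) + 2561) + 7 = (-314515/287836 + 2561) + 7 = 736833481/287836 + 7 = 738848333/287836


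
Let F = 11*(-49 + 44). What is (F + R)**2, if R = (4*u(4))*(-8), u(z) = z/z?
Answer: 7569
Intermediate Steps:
u(z) = 1
F = -55 (F = 11*(-5) = -55)
R = -32 (R = (4*1)*(-8) = 4*(-8) = -32)
(F + R)**2 = (-55 - 32)**2 = (-87)**2 = 7569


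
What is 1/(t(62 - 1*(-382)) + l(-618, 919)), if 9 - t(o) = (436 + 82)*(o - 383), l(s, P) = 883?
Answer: -1/30706 ≈ -3.2567e-5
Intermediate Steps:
t(o) = 198403 - 518*o (t(o) = 9 - (436 + 82)*(o - 383) = 9 - 518*(-383 + o) = 9 - (-198394 + 518*o) = 9 + (198394 - 518*o) = 198403 - 518*o)
1/(t(62 - 1*(-382)) + l(-618, 919)) = 1/((198403 - 518*(62 - 1*(-382))) + 883) = 1/((198403 - 518*(62 + 382)) + 883) = 1/((198403 - 518*444) + 883) = 1/((198403 - 229992) + 883) = 1/(-31589 + 883) = 1/(-30706) = -1/30706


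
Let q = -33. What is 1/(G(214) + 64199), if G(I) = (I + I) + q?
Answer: 1/64594 ≈ 1.5481e-5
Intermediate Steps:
G(I) = -33 + 2*I (G(I) = (I + I) - 33 = 2*I - 33 = -33 + 2*I)
1/(G(214) + 64199) = 1/((-33 + 2*214) + 64199) = 1/((-33 + 428) + 64199) = 1/(395 + 64199) = 1/64594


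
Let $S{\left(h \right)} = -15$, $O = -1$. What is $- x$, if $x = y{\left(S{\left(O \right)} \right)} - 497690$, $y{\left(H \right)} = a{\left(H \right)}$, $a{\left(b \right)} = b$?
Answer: $497705$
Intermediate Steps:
$y{\left(H \right)} = H$
$x = -497705$ ($x = -15 - 497690 = -497705$)
$- x = \left(-1\right) \left(-497705\right) = 497705$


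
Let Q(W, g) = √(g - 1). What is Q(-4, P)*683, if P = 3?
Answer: 683*√2 ≈ 965.91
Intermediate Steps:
Q(W, g) = √(-1 + g)
Q(-4, P)*683 = √(-1 + 3)*683 = √2*683 = 683*√2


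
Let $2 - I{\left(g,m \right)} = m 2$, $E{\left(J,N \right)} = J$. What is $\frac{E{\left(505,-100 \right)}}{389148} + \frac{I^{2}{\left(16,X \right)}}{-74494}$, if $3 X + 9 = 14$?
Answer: $\frac{55391477}{43483786668} \approx 0.0012738$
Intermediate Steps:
$X = \frac{5}{3}$ ($X = -3 + \frac{1}{3} \cdot 14 = -3 + \frac{14}{3} = \frac{5}{3} \approx 1.6667$)
$I{\left(g,m \right)} = 2 - 2 m$ ($I{\left(g,m \right)} = 2 - m 2 = 2 - 2 m$)
$\frac{E{\left(505,-100 \right)}}{389148} + \frac{I^{2}{\left(16,X \right)}}{-74494} = \frac{505}{389148} + \frac{\left(2 - \frac{10}{3}\right)^{2}}{-74494} = 505 \cdot \frac{1}{389148} + \left(2 - \frac{10}{3}\right)^{2} \left(- \frac{1}{74494}\right) = \frac{505}{389148} + \left(- \frac{4}{3}\right)^{2} \left(- \frac{1}{74494}\right) = \frac{505}{389148} + \frac{16}{9} \left(- \frac{1}{74494}\right) = \frac{505}{389148} - \frac{8}{335223} = \frac{55391477}{43483786668}$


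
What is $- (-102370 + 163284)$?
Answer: $-60914$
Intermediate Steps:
$- (-102370 + 163284) = \left(-1\right) 60914 = -60914$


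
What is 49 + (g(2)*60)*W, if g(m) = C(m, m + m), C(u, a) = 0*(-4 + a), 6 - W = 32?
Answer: 49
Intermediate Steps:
W = -26 (W = 6 - 1*32 = 6 - 32 = -26)
C(u, a) = 0
g(m) = 0
49 + (g(2)*60)*W = 49 + (0*60)*(-26) = 49 + 0*(-26) = 49 + 0 = 49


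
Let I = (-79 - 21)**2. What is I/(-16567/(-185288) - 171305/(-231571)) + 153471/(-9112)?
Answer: 3904255608969350813/324179424503864 ≈ 12044.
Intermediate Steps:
I = 10000 (I = (-100)**2 = 10000)
I/(-16567/(-185288) - 171305/(-231571)) + 153471/(-9112) = 10000/(-16567/(-185288) - 171305/(-231571)) + 153471/(-9112) = 10000/(-16567*(-1/185288) - 171305*(-1/231571)) + 153471*(-1/9112) = 10000/(16567/185288 + 171305/231571) - 153471/9112 = 10000/(35577197597/42907327448) - 153471/9112 = 10000*(42907327448/35577197597) - 153471/9112 = 429073274480000/35577197597 - 153471/9112 = 3904255608969350813/324179424503864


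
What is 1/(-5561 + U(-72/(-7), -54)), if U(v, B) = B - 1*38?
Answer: -1/5653 ≈ -0.00017690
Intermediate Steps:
U(v, B) = -38 + B (U(v, B) = B - 38 = -38 + B)
1/(-5561 + U(-72/(-7), -54)) = 1/(-5561 + (-38 - 54)) = 1/(-5561 - 92) = 1/(-5653) = -1/5653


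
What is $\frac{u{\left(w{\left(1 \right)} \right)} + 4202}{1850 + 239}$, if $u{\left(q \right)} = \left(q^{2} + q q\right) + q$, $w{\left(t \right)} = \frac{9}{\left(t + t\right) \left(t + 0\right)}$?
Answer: $\frac{4247}{2089} \approx 2.033$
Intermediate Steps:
$w{\left(t \right)} = \frac{9}{2 t^{2}}$ ($w{\left(t \right)} = \frac{9}{2 t t} = \frac{9}{2 t^{2}}$)
$u{\left(q \right)} = q + 2 q^{2}$ ($u{\left(q \right)} = \left(q^{2} + q^{2}\right) + q = 2 q^{2} + q = q + 2 q^{2}$)
$\frac{u{\left(w{\left(1 \right)} \right)} + 4202}{1850 + 239} = \frac{\frac{9}{2 \cdot 1} \left(1 + 2 \frac{9}{2 \cdot 1}\right) + 4202}{1850 + 239} = \frac{\frac{9}{2} \cdot 1 \left(1 + 2 \cdot \frac{9}{2} \cdot 1\right) + 4202}{2089} = \left(\frac{9 \left(1 + 2 \cdot \frac{9}{2}\right)}{2} + 4202\right) \frac{1}{2089} = \left(\frac{9 \left(1 + 9\right)}{2} + 4202\right) \frac{1}{2089} = \left(\frac{9}{2} \cdot 10 + 4202\right) \frac{1}{2089} = \left(45 + 4202\right) \frac{1}{2089} = 4247 \cdot \frac{1}{2089} = \frac{4247}{2089}$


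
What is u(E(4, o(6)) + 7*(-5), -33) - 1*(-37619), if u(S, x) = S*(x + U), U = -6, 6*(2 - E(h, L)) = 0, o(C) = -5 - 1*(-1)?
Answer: 38906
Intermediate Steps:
o(C) = -4 (o(C) = -5 + 1 = -4)
E(h, L) = 2 (E(h, L) = 2 - ⅙*0 = 2 + 0 = 2)
u(S, x) = S*(-6 + x) (u(S, x) = S*(x - 6) = S*(-6 + x))
u(E(4, o(6)) + 7*(-5), -33) - 1*(-37619) = (2 + 7*(-5))*(-6 - 33) - 1*(-37619) = (2 - 35)*(-39) + 37619 = -33*(-39) + 37619 = 1287 + 37619 = 38906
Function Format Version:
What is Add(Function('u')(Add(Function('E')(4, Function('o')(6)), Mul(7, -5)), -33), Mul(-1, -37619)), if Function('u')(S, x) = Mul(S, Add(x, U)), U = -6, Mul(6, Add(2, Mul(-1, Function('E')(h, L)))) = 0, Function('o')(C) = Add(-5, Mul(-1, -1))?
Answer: 38906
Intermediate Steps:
Function('o')(C) = -4 (Function('o')(C) = Add(-5, 1) = -4)
Function('E')(h, L) = 2 (Function('E')(h, L) = Add(2, Mul(Rational(-1, 6), 0)) = Add(2, 0) = 2)
Function('u')(S, x) = Mul(S, Add(-6, x)) (Function('u')(S, x) = Mul(S, Add(x, -6)) = Mul(S, Add(-6, x)))
Add(Function('u')(Add(Function('E')(4, Function('o')(6)), Mul(7, -5)), -33), Mul(-1, -37619)) = Add(Mul(Add(2, Mul(7, -5)), Add(-6, -33)), Mul(-1, -37619)) = Add(Mul(Add(2, -35), -39), 37619) = Add(Mul(-33, -39), 37619) = Add(1287, 37619) = 38906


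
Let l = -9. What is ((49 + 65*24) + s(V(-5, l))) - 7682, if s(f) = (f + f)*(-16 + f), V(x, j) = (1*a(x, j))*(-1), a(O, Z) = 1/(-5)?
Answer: -151983/25 ≈ -6079.3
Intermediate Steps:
a(O, Z) = -1/5
V(x, j) = 1/5 (V(x, j) = (1*(-1/5))*(-1) = -1/5*(-1) = 1/5)
s(f) = 2*f*(-16 + f) (s(f) = (2*f)*(-16 + f) = 2*f*(-16 + f))
((49 + 65*24) + s(V(-5, l))) - 7682 = ((49 + 65*24) + 2*(1/5)*(-16 + 1/5)) - 7682 = ((49 + 1560) + 2*(1/5)*(-79/5)) - 7682 = (1609 - 158/25) - 7682 = 40067/25 - 7682 = -151983/25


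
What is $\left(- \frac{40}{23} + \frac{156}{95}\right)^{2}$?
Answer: $\frac{44944}{4774225} \approx 0.0094139$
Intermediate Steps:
$\left(- \frac{40}{23} + \frac{156}{95}\right)^{2} = \left(- \frac{212}{2185}\right)^{2} = \frac{44944}{4774225}$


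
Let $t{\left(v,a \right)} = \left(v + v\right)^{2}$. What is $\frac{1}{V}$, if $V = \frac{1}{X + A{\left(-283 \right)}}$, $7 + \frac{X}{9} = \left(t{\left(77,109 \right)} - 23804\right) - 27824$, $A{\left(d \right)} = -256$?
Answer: $-251527$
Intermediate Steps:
$t{\left(v,a \right)} = 4 v^{2}$ ($t{\left(v,a \right)} = \left(2 v\right)^{2} = 4 v^{2}$)
$X = -251271$ ($X = -63 + 9 \left(\left(4 \cdot 77^{2} - 23804\right) - 27824\right) = -63 + 9 \left(\left(4 \cdot 5929 - 23804\right) - 27824\right) = -63 + 9 \left(\left(23716 - 23804\right) - 27824\right) = -63 + 9 \left(-88 - 27824\right) = -63 + 9 \left(-27912\right) = -63 - 251208 = -251271$)
$V = - \frac{1}{251527}$ ($V = \frac{1}{-251271 - 256} = \frac{1}{-251527} = - \frac{1}{251527} \approx -3.9757 \cdot 10^{-6}$)
$\frac{1}{V} = \frac{1}{- \frac{1}{251527}} = -251527$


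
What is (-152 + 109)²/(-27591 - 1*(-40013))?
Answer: 1849/12422 ≈ 0.14885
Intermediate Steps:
(-152 + 109)²/(-27591 - 1*(-40013)) = (-43)²/(-27591 + 40013) = 1849/12422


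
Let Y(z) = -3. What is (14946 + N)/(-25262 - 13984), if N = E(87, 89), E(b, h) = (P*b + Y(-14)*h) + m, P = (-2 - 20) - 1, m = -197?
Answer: -12481/39246 ≈ -0.31802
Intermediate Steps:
P = -23 (P = -22 - 1 = -23)
E(b, h) = -197 - 23*b - 3*h (E(b, h) = (-23*b - 3*h) - 197 = -197 - 23*b - 3*h)
N = -2465 (N = -197 - 23*87 - 3*89 = -197 - 2001 - 267 = -2465)
(14946 + N)/(-25262 - 13984) = (14946 - 2465)/(-25262 - 13984) = 12481/(-39246) = 12481*(-1/39246) = -12481/39246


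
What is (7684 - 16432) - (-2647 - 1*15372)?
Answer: 9271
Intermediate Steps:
(7684 - 16432) - (-2647 - 1*15372) = -8748 - (-2647 - 15372) = -8748 - 1*(-18019) = -8748 + 18019 = 9271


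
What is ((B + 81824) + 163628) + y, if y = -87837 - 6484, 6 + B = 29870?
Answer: 180995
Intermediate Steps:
B = 29864 (B = -6 + 29870 = 29864)
y = -94321
((B + 81824) + 163628) + y = ((29864 + 81824) + 163628) - 94321 = (111688 + 163628) - 94321 = 275316 - 94321 = 180995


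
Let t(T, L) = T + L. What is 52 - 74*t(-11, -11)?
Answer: 1680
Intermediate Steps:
t(T, L) = L + T
52 - 74*t(-11, -11) = 52 - 74*(-11 - 11) = 52 - 74*(-22) = 52 + 1628 = 1680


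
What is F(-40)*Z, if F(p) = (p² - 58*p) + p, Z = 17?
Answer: 65960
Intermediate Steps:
F(p) = p² - 57*p
F(-40)*Z = -40*(-57 - 40)*17 = -40*(-97)*17 = 3880*17 = 65960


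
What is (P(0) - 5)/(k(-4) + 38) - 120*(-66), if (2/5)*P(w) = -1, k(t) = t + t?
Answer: 31679/4 ≈ 7919.8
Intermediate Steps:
k(t) = 2*t
P(w) = -5/2 (P(w) = (5/2)*(-1) = -5/2)
(P(0) - 5)/(k(-4) + 38) - 120*(-66) = (-5/2 - 5)/(2*(-4) + 38) - 120*(-66) = -15/(2*(-8 + 38)) + 7920 = -15/2/30 + 7920 = -15/2*1/30 + 7920 = -¼ + 7920 = 31679/4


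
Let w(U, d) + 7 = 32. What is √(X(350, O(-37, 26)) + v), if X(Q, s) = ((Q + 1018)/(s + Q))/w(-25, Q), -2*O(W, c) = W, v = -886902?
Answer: I*√12043439794518/3685 ≈ 941.75*I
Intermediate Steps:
w(U, d) = 25 (w(U, d) = -7 + 32 = 25)
O(W, c) = -W/2
X(Q, s) = (1018 + Q)/(25*(Q + s)) (X(Q, s) = ((Q + 1018)/(s + Q))/25 = ((1018 + Q)/(Q + s))*(1/25) = (1018 + Q)/(25*(Q + s)))
√(X(350, O(-37, 26)) + v) = √((1018 + 350)/(25*(350 - ½*(-37))) - 886902) = √((1/25)*1368/(350 + 37/2) - 886902) = √((1/25)*1368/(737/2) - 886902) = √((1/25)*(2/737)*1368 - 886902) = √(2736/18425 - 886902) = √(-16341166614/18425) = I*√12043439794518/3685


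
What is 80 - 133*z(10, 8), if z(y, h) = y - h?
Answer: -186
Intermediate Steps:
80 - 133*z(10, 8) = 80 - 133*(10 - 1*8) = 80 - 133*(10 - 8) = 80 - 133*2 = 80 - 266 = -186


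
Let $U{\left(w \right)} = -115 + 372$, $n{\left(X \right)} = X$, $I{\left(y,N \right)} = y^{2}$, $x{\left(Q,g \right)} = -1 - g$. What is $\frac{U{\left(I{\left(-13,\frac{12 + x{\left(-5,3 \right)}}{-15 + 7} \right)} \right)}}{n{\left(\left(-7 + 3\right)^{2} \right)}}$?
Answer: $\frac{257}{16} \approx 16.063$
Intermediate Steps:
$U{\left(w \right)} = 257$
$\frac{U{\left(I{\left(-13,\frac{12 + x{\left(-5,3 \right)}}{-15 + 7} \right)} \right)}}{n{\left(\left(-7 + 3\right)^{2} \right)}} = \frac{257}{\left(-7 + 3\right)^{2}} = \frac{257}{\left(-4\right)^{2}} = \frac{257}{16}$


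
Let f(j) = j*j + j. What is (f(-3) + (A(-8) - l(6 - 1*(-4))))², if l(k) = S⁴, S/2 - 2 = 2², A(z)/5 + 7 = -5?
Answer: 432224100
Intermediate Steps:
A(z) = -60 (A(z) = -35 + 5*(-5) = -35 - 25 = -60)
f(j) = j + j² (f(j) = j² + j = j + j²)
S = 12 (S = 4 + 2*2² = 4 + 2*4 = 4 + 8 = 12)
l(k) = 20736 (l(k) = 12⁴ = 20736)
(f(-3) + (A(-8) - l(6 - 1*(-4))))² = (-3*(1 - 3) + (-60 - 1*20736))² = (-3*(-2) + (-60 - 20736))² = (6 - 20796)² = (-20790)² = 432224100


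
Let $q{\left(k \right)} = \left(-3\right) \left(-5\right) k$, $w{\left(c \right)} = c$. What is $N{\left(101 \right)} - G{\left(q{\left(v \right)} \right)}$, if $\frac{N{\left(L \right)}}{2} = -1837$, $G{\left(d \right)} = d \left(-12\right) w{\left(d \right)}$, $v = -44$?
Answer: $5223526$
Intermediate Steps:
$q{\left(k \right)} = 15 k$
$G{\left(d \right)} = - 12 d^{2}$ ($G{\left(d \right)} = d \left(-12\right) d = - 12 d d = - 12 d^{2}$)
$N{\left(L \right)} = -3674$ ($N{\left(L \right)} = 2 \left(-1837\right) = -3674$)
$N{\left(101 \right)} - G{\left(q{\left(v \right)} \right)} = -3674 - - 12 \left(15 \left(-44\right)\right)^{2} = -3674 - - 12 \left(-660\right)^{2} = -3674 - \left(-12\right) 435600 = -3674 - -5227200 = -3674 + 5227200 = 5223526$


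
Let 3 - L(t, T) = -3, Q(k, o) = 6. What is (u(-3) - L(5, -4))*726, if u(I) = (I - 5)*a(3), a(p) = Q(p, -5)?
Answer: -39204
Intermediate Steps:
a(p) = 6
L(t, T) = 6 (L(t, T) = 3 - 1*(-3) = 3 + 3 = 6)
u(I) = -30 + 6*I (u(I) = (I - 5)*6 = (-5 + I)*6 = -30 + 6*I)
(u(-3) - L(5, -4))*726 = ((-30 + 6*(-3)) - 1*6)*726 = ((-30 - 18) - 6)*726 = (-48 - 6)*726 = -54*726 = -39204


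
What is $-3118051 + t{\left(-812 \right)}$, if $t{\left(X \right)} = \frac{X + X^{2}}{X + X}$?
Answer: $- \frac{6236913}{2} \approx -3.1185 \cdot 10^{6}$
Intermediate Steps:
$t{\left(X \right)} = \frac{X + X^{2}}{2 X}$
$-3118051 + t{\left(-812 \right)} = -3118051 + \left(\frac{1}{2} + \frac{1}{2} \left(-812\right)\right) = -3118051 + \left(\frac{1}{2} - 406\right) = -3118051 - \frac{811}{2} = - \frac{6236913}{2}$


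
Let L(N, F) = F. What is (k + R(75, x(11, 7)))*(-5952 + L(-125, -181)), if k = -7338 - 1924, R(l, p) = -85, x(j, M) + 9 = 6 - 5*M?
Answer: 57325151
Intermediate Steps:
x(j, M) = -3 - 5*M (x(j, M) = -9 + (6 - 5*M) = -3 - 5*M)
k = -9262
(k + R(75, x(11, 7)))*(-5952 + L(-125, -181)) = (-9262 - 85)*(-5952 - 181) = -9347*(-6133) = 57325151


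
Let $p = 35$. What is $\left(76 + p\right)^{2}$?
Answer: $12321$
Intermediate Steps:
$\left(76 + p\right)^{2} = \left(76 + 35\right)^{2} = 111^{2} = 12321$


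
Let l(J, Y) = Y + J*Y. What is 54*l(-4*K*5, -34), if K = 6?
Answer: 218484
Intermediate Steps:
54*l(-4*K*5, -34) = 54*(-34*(1 - 4*6*5)) = 54*(-34*(1 - 24*5)) = 54*(-34*(1 - 120)) = 54*(-34*(-119)) = 54*4046 = 218484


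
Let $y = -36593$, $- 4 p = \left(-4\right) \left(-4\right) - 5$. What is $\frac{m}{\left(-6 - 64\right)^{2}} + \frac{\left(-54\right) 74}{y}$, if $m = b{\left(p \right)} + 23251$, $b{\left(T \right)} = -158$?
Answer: $\frac{3338311}{692300} \approx 4.8221$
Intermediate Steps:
$p = - \frac{11}{4}$ ($p = - \frac{\left(-4\right) \left(-4\right) - 5}{4} = - \frac{16 - 5}{4} = \left(- \frac{1}{4}\right) 11 = - \frac{11}{4} \approx -2.75$)
$m = 23093$ ($m = -158 + 23251 = 23093$)
$\frac{m}{\left(-6 - 64\right)^{2}} + \frac{\left(-54\right) 74}{y} = \frac{23093}{\left(-6 - 64\right)^{2}} + \frac{\left(-54\right) 74}{-36593} = \frac{23093}{\left(-70\right)^{2}} - - \frac{108}{989} = \frac{23093}{4900} + \frac{108}{989} = 23093 \cdot \frac{1}{4900} + \frac{108}{989} = \frac{3299}{700} + \frac{108}{989} = \frac{3338311}{692300}$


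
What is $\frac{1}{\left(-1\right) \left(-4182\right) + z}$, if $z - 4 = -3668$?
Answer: $\frac{1}{518} \approx 0.0019305$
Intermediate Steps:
$z = -3664$ ($z = 4 - 3668 = -3664$)
$\frac{1}{\left(-1\right) \left(-4182\right) + z} = \frac{1}{\left(-1\right) \left(-4182\right) - 3664} = \frac{1}{4182 - 3664} = \frac{1}{518}$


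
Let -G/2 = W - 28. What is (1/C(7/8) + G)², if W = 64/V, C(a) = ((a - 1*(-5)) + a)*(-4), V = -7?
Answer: 196925089/35721 ≈ 5512.9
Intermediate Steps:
C(a) = -20 - 8*a (C(a) = ((a + 5) + a)*(-4) = ((5 + a) + a)*(-4) = (5 + 2*a)*(-4) = -20 - 8*a)
W = -64/7 (W = 64/(-7) = 64*(-⅐) = -64/7 ≈ -9.1429)
G = 520/7 (G = -2*(-64/7 - 28) = -2*(-260/7) = 520/7 ≈ 74.286)
(1/C(7/8) + G)² = (1/(-20 - 56/8) + 520/7)² = (1/(-20 - 8*7/8) + 520/7)² = (1/(-20 - 7) + 520/7)² = (1/(-27) + 520/7)² = (-1/27 + 520/7)² = (14033/189)² = 196925089/35721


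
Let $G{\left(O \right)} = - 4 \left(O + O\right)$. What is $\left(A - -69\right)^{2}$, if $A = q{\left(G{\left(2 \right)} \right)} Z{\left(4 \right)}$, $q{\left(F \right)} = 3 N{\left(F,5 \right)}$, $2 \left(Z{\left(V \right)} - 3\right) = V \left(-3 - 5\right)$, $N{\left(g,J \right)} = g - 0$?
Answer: $480249$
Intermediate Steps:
$N{\left(g,J \right)} = g$ ($N{\left(g,J \right)} = g + 0 = g$)
$Z{\left(V \right)} = 3 - 4 V$ ($Z{\left(V \right)} = 3 + \frac{V \left(-3 - 5\right)}{2} = 3 + \frac{V \left(-8\right)}{2} = 3 + \frac{\left(-8\right) V}{2} = 3 - 4 V$)
$G{\left(O \right)} = - 8 O$ ($G{\left(O \right)} = - 4 \cdot 2 O = - 8 O$)
$q{\left(F \right)} = 3 F$
$A = 624$ ($A = 3 \left(\left(-8\right) 2\right) \left(3 - 16\right) = 3 \left(-16\right) \left(3 - 16\right) = \left(-48\right) \left(-13\right) = 624$)
$\left(A - -69\right)^{2} = \left(624 - -69\right)^{2} = \left(624 + 69\right)^{2} = 693^{2} = 480249$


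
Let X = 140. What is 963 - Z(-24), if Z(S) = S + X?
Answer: 847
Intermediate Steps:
Z(S) = 140 + S (Z(S) = S + 140 = 140 + S)
963 - Z(-24) = 963 - (140 - 24) = 963 - 1*116 = 963 - 116 = 847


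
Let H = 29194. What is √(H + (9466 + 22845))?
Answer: √61505 ≈ 248.00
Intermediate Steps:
√(H + (9466 + 22845)) = √(29194 + (9466 + 22845)) = √(29194 + 32311) = √61505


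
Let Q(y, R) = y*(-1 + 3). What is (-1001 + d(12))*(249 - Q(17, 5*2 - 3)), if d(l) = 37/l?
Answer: -2574625/12 ≈ -2.1455e+5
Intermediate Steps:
Q(y, R) = 2*y (Q(y, R) = y*2 = 2*y)
(-1001 + d(12))*(249 - Q(17, 5*2 - 3)) = (-1001 + 37/12)*(249 - 2*17) = (-1001 + 37*(1/12))*(249 - 1*34) = (-1001 + 37/12)*(249 - 34) = -11975/12*215 = -2574625/12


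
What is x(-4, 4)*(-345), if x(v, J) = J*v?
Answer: 5520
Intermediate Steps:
x(-4, 4)*(-345) = (4*(-4))*(-345) = -16*(-345) = 5520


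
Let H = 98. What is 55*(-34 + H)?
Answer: 3520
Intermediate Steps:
55*(-34 + H) = 55*(-34 + 98) = 55*64 = 3520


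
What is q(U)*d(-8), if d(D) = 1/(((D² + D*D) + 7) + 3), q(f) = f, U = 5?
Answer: 5/138 ≈ 0.036232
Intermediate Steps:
d(D) = 1/(10 + 2*D²) (d(D) = 1/(((D² + D²) + 7) + 3) = 1/((2*D² + 7) + 3) = 1/((7 + 2*D²) + 3) = 1/(10 + 2*D²))
q(U)*d(-8) = 5*(1/(2*(5 + (-8)²))) = 5*(1/(2*(5 + 64))) = 5*((½)/69) = 5*((½)*(1/69)) = 5*(1/138) = 5/138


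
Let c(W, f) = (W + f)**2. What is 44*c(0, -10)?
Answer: 4400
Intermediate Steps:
44*c(0, -10) = 44*(0 - 10)**2 = 44*(-10)**2 = 44*100 = 4400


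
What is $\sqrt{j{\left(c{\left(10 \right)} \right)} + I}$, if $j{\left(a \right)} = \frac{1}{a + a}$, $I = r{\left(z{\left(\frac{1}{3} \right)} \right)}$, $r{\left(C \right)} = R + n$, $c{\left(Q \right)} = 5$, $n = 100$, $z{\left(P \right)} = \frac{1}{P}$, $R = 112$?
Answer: $\frac{\sqrt{21210}}{10} \approx 14.564$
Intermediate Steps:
$r{\left(C \right)} = 212$ ($r{\left(C \right)} = 112 + 100 = 212$)
$I = 212$
$j{\left(a \right)} = \frac{1}{2 a}$
$\sqrt{j{\left(c{\left(10 \right)} \right)} + I} = \sqrt{\frac{1}{2 \cdot 5} + 212} = \sqrt{\frac{1}{2} \cdot \frac{1}{5} + 212} = \sqrt{\frac{1}{10} + 212} = \sqrt{\frac{2121}{10}} = \frac{\sqrt{21210}}{10}$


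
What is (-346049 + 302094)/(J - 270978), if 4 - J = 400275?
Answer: 43955/671249 ≈ 0.065482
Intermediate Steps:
J = -400271 (J = 4 - 1*400275 = 4 - 400275 = -400271)
(-346049 + 302094)/(J - 270978) = (-346049 + 302094)/(-400271 - 270978) = -43955/(-671249) = -43955*(-1/671249) = 43955/671249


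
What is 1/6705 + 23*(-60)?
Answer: -9252899/6705 ≈ -1380.0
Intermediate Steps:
1/6705 + 23*(-60) = 1/6705 - 1380 = -9252899/6705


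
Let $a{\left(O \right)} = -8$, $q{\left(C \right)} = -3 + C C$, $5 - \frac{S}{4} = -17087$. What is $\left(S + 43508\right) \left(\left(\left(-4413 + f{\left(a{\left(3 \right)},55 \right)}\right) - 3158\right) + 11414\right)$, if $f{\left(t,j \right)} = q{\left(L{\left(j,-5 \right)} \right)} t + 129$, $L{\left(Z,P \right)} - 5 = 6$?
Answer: $338760528$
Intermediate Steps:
$S = 68368$ ($S = 20 - -68348 = 20 + 68348 = 68368$)
$L{\left(Z,P \right)} = 11$ ($L{\left(Z,P \right)} = 5 + 6 = 11$)
$q{\left(C \right)} = -3 + C^{2}$
$f{\left(t,j \right)} = 129 + 118 t$ ($f{\left(t,j \right)} = \left(-3 + 11^{2}\right) t + 129 = \left(-3 + 121\right) t + 129 = 118 t + 129 = 129 + 118 t$)
$\left(S + 43508\right) \left(\left(\left(-4413 + f{\left(a{\left(3 \right)},55 \right)}\right) - 3158\right) + 11414\right) = \left(68368 + 43508\right) \left(\left(\left(-4413 + \left(129 + 118 \left(-8\right)\right)\right) - 3158\right) + 11414\right) = 111876 \left(\left(\left(-4413 + \left(129 - 944\right)\right) - 3158\right) + 11414\right) = 111876 \left(\left(\left(-4413 - 815\right) - 3158\right) + 11414\right) = 111876 \left(\left(-5228 - 3158\right) + 11414\right) = 111876 \left(-8386 + 11414\right) = 111876 \cdot 3028 = 338760528$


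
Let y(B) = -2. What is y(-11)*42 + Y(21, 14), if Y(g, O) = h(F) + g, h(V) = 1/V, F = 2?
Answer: -125/2 ≈ -62.500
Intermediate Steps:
Y(g, O) = ½ + g (Y(g, O) = 1/2 + g = ½ + g)
y(-11)*42 + Y(21, 14) = -2*42 + (½ + 21) = -84 + 43/2 = -125/2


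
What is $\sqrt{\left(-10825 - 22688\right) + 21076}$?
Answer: $i \sqrt{12437} \approx 111.52 i$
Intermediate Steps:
$\sqrt{\left(-10825 - 22688\right) + 21076} = \sqrt{-33513 + 21076} = \sqrt{-12437} = i \sqrt{12437}$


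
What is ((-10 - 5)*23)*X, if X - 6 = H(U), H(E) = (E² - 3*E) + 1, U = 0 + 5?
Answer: -5865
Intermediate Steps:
U = 5
H(E) = 1 + E² - 3*E
X = 17 (X = 6 + (1 + 5² - 3*5) = 6 + (1 + 25 - 15) = 6 + 11 = 17)
((-10 - 5)*23)*X = ((-10 - 5)*23)*17 = -15*23*17 = -345*17 = -5865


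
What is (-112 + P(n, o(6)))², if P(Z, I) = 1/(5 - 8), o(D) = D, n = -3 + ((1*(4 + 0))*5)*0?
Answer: 113569/9 ≈ 12619.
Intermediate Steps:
n = -3 (n = -3 + ((1*4)*5)*0 = -3 + (4*5)*0 = -3 + 20*0 = -3 + 0 = -3)
P(Z, I) = -⅓ (P(Z, I) = 1/(-3) = -⅓)
(-112 + P(n, o(6)))² = (-112 - ⅓)² = (-337/3)² = 113569/9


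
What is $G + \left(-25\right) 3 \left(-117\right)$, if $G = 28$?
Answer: $8803$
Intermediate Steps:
$G + \left(-25\right) 3 \left(-117\right) = 28 + \left(-25\right) 3 \left(-117\right) = 28 - -8775 = 28 + 8775 = 8803$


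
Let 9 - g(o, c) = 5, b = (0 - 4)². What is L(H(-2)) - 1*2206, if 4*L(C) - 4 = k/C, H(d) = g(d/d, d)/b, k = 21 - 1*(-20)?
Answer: -2164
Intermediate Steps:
b = 16 (b = (-4)² = 16)
g(o, c) = 4 (g(o, c) = 9 - 1*5 = 9 - 5 = 4)
k = 41 (k = 21 + 20 = 41)
H(d) = ¼ (H(d) = 4/16 = 4*(1/16) = ¼)
L(C) = 1 + 41/(4*C) (L(C) = 1 + (41/C)/4 = 1 + 41/(4*C))
L(H(-2)) - 1*2206 = (41/4 + ¼)/(¼) - 1*2206 = 4*(21/2) - 2206 = 42 - 2206 = -2164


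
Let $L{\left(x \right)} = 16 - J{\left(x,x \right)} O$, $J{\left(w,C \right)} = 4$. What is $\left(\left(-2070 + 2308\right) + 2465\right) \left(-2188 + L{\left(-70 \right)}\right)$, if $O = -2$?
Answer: $-5849292$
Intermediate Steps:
$L{\left(x \right)} = 24$ ($L{\left(x \right)} = 16 - 4 \left(-2\right) = 16 - -8 = 16 + 8 = 24$)
$\left(\left(-2070 + 2308\right) + 2465\right) \left(-2188 + L{\left(-70 \right)}\right) = \left(\left(-2070 + 2308\right) + 2465\right) \left(-2188 + 24\right) = \left(238 + 2465\right) \left(-2164\right) = 2703 \left(-2164\right) = -5849292$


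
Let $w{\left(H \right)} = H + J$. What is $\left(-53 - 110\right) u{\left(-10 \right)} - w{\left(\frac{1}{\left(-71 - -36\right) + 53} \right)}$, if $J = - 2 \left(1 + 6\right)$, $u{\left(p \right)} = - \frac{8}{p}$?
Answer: $- \frac{10481}{90} \approx -116.46$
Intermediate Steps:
$J = -14$ ($J = \left(-2\right) 7 = -14$)
$w{\left(H \right)} = -14 + H$ ($w{\left(H \right)} = H - 14 = -14 + H$)
$\left(-53 - 110\right) u{\left(-10 \right)} - w{\left(\frac{1}{\left(-71 - -36\right) + 53} \right)} = \left(-53 - 110\right) \left(- \frac{8}{-10}\right) - \left(-14 + \frac{1}{\left(-71 - -36\right) + 53}\right) = - 163 \left(\left(-8\right) \left(- \frac{1}{10}\right)\right) - \left(-14 + \frac{1}{\left(-71 + 36\right) + 53}\right) = \left(-163\right) \frac{4}{5} - \left(-14 + \frac{1}{-35 + 53}\right) = - \frac{652}{5} - \left(-14 + \frac{1}{18}\right) = - \frac{652}{5} - - \frac{251}{18} = - \frac{652}{5} + \frac{251}{18} = - \frac{10481}{90}$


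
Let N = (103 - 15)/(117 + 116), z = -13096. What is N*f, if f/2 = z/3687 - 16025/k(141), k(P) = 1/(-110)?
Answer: 1143867323104/859071 ≈ 1.3315e+6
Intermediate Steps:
k(P) = -1/110
N = 88/233 ≈ 0.37768
f = 12998492308/3687 (f = 2*(-13096/3687 - 16025/(-1/110)) = 2*(-13096*1/3687 - 16025*(-110)) = 2*(-13096/3687 + 1762750) = 2*(6499246154/3687) = 12998492308/3687 ≈ 3.5255e+6)
N*f = (88/233)*(12998492308/3687) = 1143867323104/859071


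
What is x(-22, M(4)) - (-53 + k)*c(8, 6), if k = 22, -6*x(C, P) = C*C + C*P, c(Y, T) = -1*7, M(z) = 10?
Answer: -261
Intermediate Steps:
c(Y, T) = -7
x(C, P) = -C²/6 - C*P/6 (x(C, P) = -(C*C + C*P)/6 = -(C² + C*P)/6 = -C²/6 - C*P/6)
x(-22, M(4)) - (-53 + k)*c(8, 6) = -⅙*(-22)*(-22 + 10) - (-53 + 22)*(-7) = -⅙*(-22)*(-12) - (-31)*(-7) = -44 - 1*217 = -44 - 217 = -261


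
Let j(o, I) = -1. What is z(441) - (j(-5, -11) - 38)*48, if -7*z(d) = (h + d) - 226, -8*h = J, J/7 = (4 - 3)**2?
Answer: 103119/56 ≈ 1841.4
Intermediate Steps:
J = 7 (J = 7*(4 - 3)**2 = 7*1**2 = 7*1 = 7)
h = -7/8 (h = -1/8*7 = -7/8 ≈ -0.87500)
z(d) = 1815/56 - d/7 (z(d) = -((-7/8 + d) - 226)/7 = -(-1815/8 + d)/7 = 1815/56 - d/7)
z(441) - (j(-5, -11) - 38)*48 = (1815/56 - 1/7*441) - (-1 - 38)*48 = (1815/56 - 63) - (-39)*48 = -1713/56 - 1*(-1872) = -1713/56 + 1872 = 103119/56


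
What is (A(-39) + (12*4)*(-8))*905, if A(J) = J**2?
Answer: 1028985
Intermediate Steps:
(A(-39) + (12*4)*(-8))*905 = ((-39)**2 + (12*4)*(-8))*905 = (1521 + 48*(-8))*905 = (1521 - 384)*905 = 1137*905 = 1028985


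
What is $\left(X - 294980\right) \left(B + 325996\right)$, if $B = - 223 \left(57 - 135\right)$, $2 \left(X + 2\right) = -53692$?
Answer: $-110512516920$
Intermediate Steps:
$X = -26848$ ($X = -2 + \frac{1}{2} \left(-53692\right) = -2 - 26846 = -26848$)
$B = 17394$ ($B = \left(-223\right) \left(-78\right) = 17394$)
$\left(X - 294980\right) \left(B + 325996\right) = \left(-26848 - 294980\right) \left(17394 + 325996\right) = \left(-321828\right) 343390 = -110512516920$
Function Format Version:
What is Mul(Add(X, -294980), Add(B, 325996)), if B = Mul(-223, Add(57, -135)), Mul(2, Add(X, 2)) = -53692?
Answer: -110512516920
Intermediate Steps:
X = -26848 (X = Add(-2, Mul(Rational(1, 2), -53692)) = Add(-2, -26846) = -26848)
B = 17394 (B = Mul(-223, -78) = 17394)
Mul(Add(X, -294980), Add(B, 325996)) = Mul(Add(-26848, -294980), Add(17394, 325996)) = Mul(-321828, 343390) = -110512516920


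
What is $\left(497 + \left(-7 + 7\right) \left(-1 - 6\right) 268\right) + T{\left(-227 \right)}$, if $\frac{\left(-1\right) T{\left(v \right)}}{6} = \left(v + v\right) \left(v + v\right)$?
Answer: $-1236199$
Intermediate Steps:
$T{\left(v \right)} = - 24 v^{2}$ ($T{\left(v \right)} = - 6 \left(v + v\right) \left(v + v\right) = - 6 \cdot 2 v 2 v = - 6 \cdot 4 v^{2} = - 24 v^{2}$)
$\left(497 + \left(-7 + 7\right) \left(-1 - 6\right) 268\right) + T{\left(-227 \right)} = \left(497 + \left(-7 + 7\right) \left(-1 - 6\right) 268\right) - 24 \left(-227\right)^{2} = \left(497 + 0 \left(-7\right) 268\right) - 1236696 = \left(497 + 0 \cdot 268\right) - 1236696 = \left(497 + 0\right) - 1236696 = 497 - 1236696 = -1236199$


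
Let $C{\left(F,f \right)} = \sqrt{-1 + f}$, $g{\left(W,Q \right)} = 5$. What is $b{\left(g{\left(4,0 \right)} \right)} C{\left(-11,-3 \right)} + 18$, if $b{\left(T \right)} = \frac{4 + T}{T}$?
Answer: $18 + \frac{18 i}{5} \approx 18.0 + 3.6 i$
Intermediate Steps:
$b{\left(T \right)} = \frac{4 + T}{T}$
$b{\left(g{\left(4,0 \right)} \right)} C{\left(-11,-3 \right)} + 18 = \frac{4 + 5}{5} \sqrt{-1 - 3} + 18 = \frac{1}{5} \cdot 9 \sqrt{-4} + 18 = \frac{9 \cdot 2 i}{5} + 18 = \frac{18 i}{5} + 18 = 18 + \frac{18 i}{5}$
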